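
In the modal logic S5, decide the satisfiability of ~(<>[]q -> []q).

Unsatisfiable (every branch closes)

1. ~(<>[]q -> []q), u
2. <>[]q, u
3. ~[]q, u
4. []q, v
5. q, u
6. q, v
7. ~q, w
8. q, w
Accessibility: uRu, uRv, uRw, vRu, vRv, vRw, wRu, wRv, wRw
Branch closes: q and ~q both at w.
All branches of the tableau close; one closing branch shown above.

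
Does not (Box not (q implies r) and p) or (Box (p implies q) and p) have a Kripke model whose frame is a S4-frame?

Yes, satisfiable

1. not (Box not (q implies r) and p) or (Box (p implies q) and p), u
2. Box (p implies q) and p, u
3. Box (p implies q), u
4. p, u
5. p implies q, u
6. q, u
Accessibility: uRu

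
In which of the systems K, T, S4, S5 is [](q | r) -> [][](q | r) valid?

T-tableau for the negation ~([](q | r) -> [][](q | r)):
1. ~([](q | r) -> [][](q | r)), 0
2. [](q | r), 0   [~->-rule on 1]
3. ~[][](q | r), 0   [~->-rule on 1]
4. q | r, 0   [[]-rule on 2 via 0R0]
5. r, 0   [|-rule on 4 (branches; this branch)]
6. ~[](q | r), 1   [~[]-rule on 3: fresh world 1, 0R1]
7. q | r, 1   [[]-rule on 2 via 0R1]
8. r, 1   [|-rule on 7 (branches; this branch)]
9. ~(q | r), 2   [~[]-rule on 6: fresh world 2, 1R2]
10. ~q, 2   [~|-rule on 9]
11. ~r, 2   [~|-rule on 9]
Accessibility: 0R0, 0R1, 1R1, 1R2, 2R2
Complete open branch: countermodel on a T-frame, so not valid in T, nor in K (the same frame is also a K-frame).
S4-tableau for the negation ~([](q | r) -> [][](q | r)):
1. ~([](q | r) -> [][](q | r)), 0
2. [](q | r), 0   [~->-rule on 1]
3. ~[][](q | r), 0   [~->-rule on 1]
4. q | r, 0   [[]-rule on 2 via 0R0]
5. r, 0   [|-rule on 4 (branches; this branch)]
6. ~[](q | r), 1   [~[]-rule on 3: fresh world 1, 0R1]
7. q | r, 1   [[]-rule on 2 via 0R1]
8. r, 1   [|-rule on 7 (branches; this branch)]
9. ~(q | r), 2   [~[]-rule on 6: fresh world 2, 1R2]
10. ~q, 2   [~|-rule on 9]
11. ~r, 2   [~|-rule on 9]
12. q | r, 2   [[]-rule on 2 via 0R2]
13. r, 2   [|-rule on 12 (branches; this branch)]
Accessibility: 0R0, 0R1, 0R2, 1R1, 1R2, 2R2
Branch closes: r and ~r both at 2.
Every branch closes (one shown): valid in S4, hence also in S5 (every theorem of S4 is a theorem of S5).

S4, S5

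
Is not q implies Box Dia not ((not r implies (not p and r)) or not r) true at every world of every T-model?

Tableau for the negation not (not q implies Box Dia not ((not r implies (not p and r)) or not r)):
1. not (not q implies Box Dia not ((not r implies (not p and r)) or not r)), 0
2. not q, 0   [neg-implies-rule on 1]
3. not Box Dia not ((not r implies (not p and r)) or not r), 0   [neg-implies-rule on 1]
4. not Dia not ((not r implies (not p and r)) or not r), 1   [neg-Box-rule on 3: fresh world 1, 0R1]
5. (not r implies (not p and r)) or not r, 1   [neg-Dia-rule on 4 via 1R1]
6. not r, 1   [or-rule on 5 (branches; this branch)]
Accessibility: 0R0, 0R1, 1R1
The negation has an open branch (countermodel exists).

Not valid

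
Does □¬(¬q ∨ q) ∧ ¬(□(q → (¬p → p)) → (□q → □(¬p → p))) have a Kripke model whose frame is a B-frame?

Unsatisfiable

1. □¬(¬q ∨ q) ∧ ¬(□(q → (¬p → p)) → (□q → □(¬p → p))), 0
2. □¬(¬q ∨ q), 0
3. ¬(□(q → (¬p → p)) → (□q → □(¬p → p))), 0
4. □(q → (¬p → p)), 0
5. ¬(□q → □(¬p → p)), 0
6. □q, 0
7. ¬□(¬p → p), 0
8. ¬(¬q ∨ q), 0
9. q, 0
10. ¬q, 0
Accessibility: 0R0
Branch closes: q and ¬q both at 0.
(One branch shown.) All branches close.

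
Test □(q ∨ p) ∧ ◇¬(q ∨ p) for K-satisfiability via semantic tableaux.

1. □(q ∨ p) ∧ ◇¬(q ∨ p), 0
2. □(q ∨ p), 0   [∧-rule on 1]
3. ◇¬(q ∨ p), 0   [∧-rule on 1]
4. ¬(q ∨ p), 1   [◇-rule on 3: fresh world 1, 0R1]
5. ¬q, 1   [¬∨-rule on 4]
6. ¬p, 1   [¬∨-rule on 4]
7. q ∨ p, 1   [□-rule on 2 via 0R1]
8. p, 1   [∨-rule on 7 (branches; this branch)]
Accessibility: 0R1
Branch closes: p and ¬p both at 1.
All branches of the tableau close; one closing branch shown above.

No, unsatisfiable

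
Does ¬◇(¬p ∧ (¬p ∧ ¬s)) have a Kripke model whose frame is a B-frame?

Yes, satisfiable

1. ¬◇(¬p ∧ (¬p ∧ ¬s)), w0
2. ¬(¬p ∧ (¬p ∧ ¬s)), w0   [¬◇-rule on 1 via w0Rw0]
3. ¬(¬p ∧ ¬s), w0   [¬∧-rule on 2 (branches; this branch)]
4. s, w0   [¬∧-rule on 3 (branches; this branch)]
Accessibility: w0Rw0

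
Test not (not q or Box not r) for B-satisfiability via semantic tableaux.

Yes, satisfiable

1. not (not q or Box not r), w0
2. q, w0
3. not Box not r, w0
4. r, w1
Accessibility: w0Rw0, w0Rw1, w1Rw0, w1Rw1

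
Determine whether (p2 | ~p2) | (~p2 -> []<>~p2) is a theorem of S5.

Valid in S5

Tableau for the negation ~((p2 | ~p2) | (~p2 -> []<>~p2)):
1. ~((p2 | ~p2) | (~p2 -> []<>~p2)), 0
2. ~(p2 | ~p2), 0
3. ~(~p2 -> []<>~p2), 0
4. ~p2, 0
5. p2, 0
Accessibility: 0R0
Branch closes: p2 and ~p2 both at 0.
Every branch of the negation's tableau closes; the branch above is one of them.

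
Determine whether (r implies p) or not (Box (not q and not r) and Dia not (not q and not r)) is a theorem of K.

Tableau for the negation not ((r implies p) or not (Box (not q and not r) and Dia not (not q and not r))):
1. not ((r implies p) or not (Box (not q and not r) and Dia not (not q and not r))), u
2. not (r implies p), u   [neg-or-rule on 1]
3. Box (not q and not r) and Dia not (not q and not r), u   [neg-or-rule on 1]
4. r, u   [neg-implies-rule on 2]
5. not p, u   [neg-implies-rule on 2]
6. Box (not q and not r), u   [and-rule on 3]
7. Dia not (not q and not r), u   [and-rule on 3]
8. not (not q and not r), v   [Dia-rule on 7: fresh world v, uRv]
9. not q and not r, v   [Box-rule on 6 via uRv]
10. not q, v   [and-rule on 9]
11. not r, v   [and-rule on 9]
12. r, v   [neg-and-rule on 8 (branches; this branch)]
Accessibility: uRv
Branch closes: r and not r both at v.
All branches of the negation close; one closing branch shown above.

Yes, valid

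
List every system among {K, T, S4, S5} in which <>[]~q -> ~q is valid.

S5

S4-tableau for the negation ~(<>[]~q -> ~q):
1. ~(<>[]~q -> ~q), u
2. <>[]~q, u   [~->-rule on 1]
3. q, u   [~->-rule on 1]
4. []~q, v   [<>-rule on 2: fresh world v, uRv]
5. ~q, v   [[]-rule on 4 via vRv]
Accessibility: uRu, uRv, vRv
Complete open branch: countermodel on an S4-frame, so not valid in S4, nor in K, T (the same frame is also a K-frame and a T-frame).
S5-tableau for the negation ~(<>[]~q -> ~q):
1. ~(<>[]~q -> ~q), u
2. <>[]~q, u   [~->-rule on 1]
3. q, u   [~->-rule on 1]
4. []~q, v   [<>-rule on 2: fresh world v, uRv]
5. ~q, u   [[]-rule on 4 via vRu]
Accessibility: uRu, uRv, vRu, vRv
Branch closes: q and ~q both at u.
Every branch closes (one shown): valid in S5.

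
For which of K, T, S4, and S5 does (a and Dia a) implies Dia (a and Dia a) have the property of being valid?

T-tableau for the negation not ((a and Dia a) implies Dia (a and Dia a)):
1. not ((a and Dia a) implies Dia (a and Dia a)), u
2. a and Dia a, u   [neg-implies-rule on 1]
3. not Dia (a and Dia a), u   [neg-implies-rule on 1]
4. a, u   [and-rule on 2]
5. Dia a, u   [and-rule on 2]
6. not (a and Dia a), u   [neg-Dia-rule on 3 via uRu]
7. not Dia a, u   [neg-and-rule on 6 (branches; this branch)]
8. not a, u   [neg-Dia-rule on 7 via uRu]
Accessibility: uRu
Branch closes: a and not a both at u.
Every branch closes (one shown): valid in T, hence also in S4, S5 (every theorem of T is a theorem of S4 and S5).
K-tableau for the negation not ((a and Dia a) implies Dia (a and Dia a)):
1. not ((a and Dia a) implies Dia (a and Dia a)), u
2. a and Dia a, u   [neg-implies-rule on 1]
3. not Dia (a and Dia a), u   [neg-implies-rule on 1]
4. a, u   [and-rule on 2]
5. Dia a, u   [and-rule on 2]
6. a, v   [Dia-rule on 5: fresh world v, uRv]
7. not (a and Dia a), v   [neg-Dia-rule on 3 via uRv]
8. not Dia a, v   [neg-and-rule on 7 (branches; this branch)]
Accessibility: uRv
Complete open branch: countermodel on a K-frame, so not valid in K.

T, S4, S5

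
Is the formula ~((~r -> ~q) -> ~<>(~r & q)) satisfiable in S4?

1. ~((~r -> ~q) -> ~<>(~r & q)), 0
2. ~r -> ~q, 0   [~->-rule on 1]
3. <>(~r & q), 0   [~->-rule on 1]
4. ~q, 0   [->-rule on 2 (branches; this branch)]
5. ~r & q, 1   [<>-rule on 3: fresh world 1, 0R1]
6. ~r, 1   [&-rule on 5]
7. q, 1   [&-rule on 5]
Accessibility: 0R0, 0R1, 1R1

Satisfiable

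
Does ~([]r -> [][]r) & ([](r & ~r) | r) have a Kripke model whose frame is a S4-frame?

1. ~([]r -> [][]r) & ([](r & ~r) | r), w0
2. ~([]r -> [][]r), w0
3. [](r & ~r) | r, w0
4. []r, w0
5. ~[][]r, w0
6. r, w0
7. ~[]r, w1
8. r, w1
9. ~r, w2
10. r, w2
Accessibility: w0Rw0, w0Rw1, w0Rw2, w1Rw1, w1Rw2, w2Rw2
Branch closes: r and ~r both at w2.
All branches of the tableau close; one closing branch shown above.

Unsatisfiable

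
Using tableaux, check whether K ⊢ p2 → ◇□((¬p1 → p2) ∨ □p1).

Tableau for the negation ¬(p2 → ◇□((¬p1 → p2) ∨ □p1)):
1. ¬(p2 → ◇□((¬p1 → p2) ∨ □p1)), u
2. p2, u
3. ¬◇□((¬p1 → p2) ∨ □p1), u
The negation has an open branch (countermodel exists).

No, not valid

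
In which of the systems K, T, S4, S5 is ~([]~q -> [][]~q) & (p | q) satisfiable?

T-tableau for the formula:
1. ~([]~q -> [][]~q) & (p | q), u
2. ~([]~q -> [][]~q), u   [&-rule on 1]
3. p | q, u   [&-rule on 1]
4. []~q, u   [~->-rule on 2]
5. ~[][]~q, u   [~->-rule on 2]
6. ~q, u   [[]-rule on 4 via uRu]
7. p, u   [|-rule on 3 (branches; this branch)]
8. ~[]~q, v   [~[]-rule on 5: fresh world v, uRv]
9. ~q, v   [[]-rule on 4 via uRv]
10. q, w   [~[]-rule on 8: fresh world w, vRw]
Accessibility: uRu, uRv, vRv, vRw, wRw
Complete open branch: satisfiable in T, hence also in K (this T-model is also a K-model).
S4-tableau for the formula:
1. ~([]~q -> [][]~q) & (p | q), u
2. ~([]~q -> [][]~q), u   [&-rule on 1]
3. p | q, u   [&-rule on 1]
4. []~q, u   [~->-rule on 2]
5. ~[][]~q, u   [~->-rule on 2]
6. ~q, u   [[]-rule on 4 via uRu]
7. p, u   [|-rule on 3 (branches; this branch)]
8. ~[]~q, v   [~[]-rule on 5: fresh world v, uRv]
9. ~q, v   [[]-rule on 4 via uRv]
10. q, w   [~[]-rule on 8: fresh world w, vRw]
11. ~q, w   [[]-rule on 4 via uRw]
Accessibility: uRu, uRv, uRw, vRv, vRw, wRw
Branch closes: q and ~q both at w.
Every branch closes (one shown): unsatisfiable in S4, hence also in S5 (every S5-frame is an S4-frame).

K, T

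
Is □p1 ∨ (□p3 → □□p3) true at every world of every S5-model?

Tableau for the negation ¬(□p1 ∨ (□p3 → □□p3)):
1. ¬(□p1 ∨ (□p3 → □□p3)), w0
2. ¬□p1, w0
3. ¬(□p3 → □□p3), w0
4. □p3, w0
5. ¬□□p3, w0
6. p3, w0
7. ¬p1, w1
8. p3, w1
9. ¬□p3, w2
10. p3, w2
11. ¬p3, w3
12. p3, w3
Accessibility: w0Rw0, w0Rw1, w0Rw2, w0Rw3, w1Rw0, w1Rw1, w1Rw2, w1Rw3, w2Rw0, w2Rw1, w2Rw2, w2Rw3, w3Rw0, w3Rw1, w3Rw2, w3Rw3
Branch closes: p3 and ¬p3 both at w3.
All branches of the negation close; one closing branch shown above.

Valid in S5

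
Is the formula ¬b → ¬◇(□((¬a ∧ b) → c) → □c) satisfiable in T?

Satisfiable (open branch found)

1. ¬b → ¬◇(□((¬a ∧ b) → c) → □c), u
2. ¬◇(□((¬a ∧ b) → c) → □c), u   [→-rule on 1 (branches; this branch)]
3. ¬(□((¬a ∧ b) → c) → □c), u   [¬◇-rule on 2 via uRu]
4. □((¬a ∧ b) → c), u   [¬→-rule on 3]
5. ¬□c, u   [¬→-rule on 3]
6. (¬a ∧ b) → c, u   [□-rule on 4 via uRu]
7. c, u   [→-rule on 6 (branches; this branch)]
8. ¬c, v   [¬□-rule on 5: fresh world v, uRv]
9. ¬(□((¬a ∧ b) → c) → □c), v   [¬◇-rule on 2 via uRv]
10. □((¬a ∧ b) → c), v   [¬→-rule on 9]
11. ¬□c, v   [¬→-rule on 9]
12. (¬a ∧ b) → c, v   [□-rule on 4 via uRv]
13. ¬(¬a ∧ b), v   [→-rule on 12 (branches; this branch)]
14. ¬b, v   [¬∧-rule on 13 (branches; this branch)]
15. ¬c, w   [¬□-rule on 11: fresh world w, vRw]
16. (¬a ∧ b) → c, w   [□-rule on 10 via vRw]
17. ¬(¬a ∧ b), w   [→-rule on 16 (branches; this branch)]
18. ¬b, w   [¬∧-rule on 17 (branches; this branch)]
Accessibility: uRu, uRv, vRv, vRw, wRw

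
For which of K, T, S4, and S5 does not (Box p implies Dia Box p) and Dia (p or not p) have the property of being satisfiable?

K-tableau for the formula:
1. not (Box p implies Dia Box p) and Dia (p or not p), w0
2. not (Box p implies Dia Box p), w0
3. Dia (p or not p), w0
4. Box p, w0
5. not Dia Box p, w0
6. p or not p, w1
7. p, w1
8. not Box p, w1
9. not p, w2
Accessibility: w0Rw1, w1Rw2
Complete open branch: satisfiable in K.
T-tableau for the formula:
1. not (Box p implies Dia Box p) and Dia (p or not p), w0
2. not (Box p implies Dia Box p), w0
3. Dia (p or not p), w0
4. Box p, w0
5. not Dia Box p, w0
6. p, w0
7. not Box p, w0
8. p or not p, w1
9. p, w1
10. not Box p, w1
11. not p, w2
12. p, w2
Accessibility: w0Rw0, w0Rw1, w0Rw2, w1Rw1, w2Rw2
Branch closes: p and not p both at w2.
Every branch closes (one shown): unsatisfiable in T, hence also in S4, S5 (every S4/S5-frame is a T-frame).

K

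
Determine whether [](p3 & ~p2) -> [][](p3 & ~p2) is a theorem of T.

No, not valid

Tableau for the negation ~([](p3 & ~p2) -> [][](p3 & ~p2)):
1. ~([](p3 & ~p2) -> [][](p3 & ~p2)), w0
2. [](p3 & ~p2), w0
3. ~[][](p3 & ~p2), w0
4. p3 & ~p2, w0
5. p3, w0
6. ~p2, w0
7. ~[](p3 & ~p2), w1
8. p3 & ~p2, w1
9. p3, w1
10. ~p2, w1
11. ~(p3 & ~p2), w2
12. p2, w2
Accessibility: w0Rw0, w0Rw1, w1Rw1, w1Rw2, w2Rw2
The negation has an open branch (countermodel exists).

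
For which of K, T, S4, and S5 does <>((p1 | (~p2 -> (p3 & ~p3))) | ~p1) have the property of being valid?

T, S4, S5

T-tableau for the negation ~<>((p1 | (~p2 -> (p3 & ~p3))) | ~p1):
1. ~<>((p1 | (~p2 -> (p3 & ~p3))) | ~p1), 0
2. ~((p1 | (~p2 -> (p3 & ~p3))) | ~p1), 0   [~<>-rule on 1 via 0R0]
3. ~(p1 | (~p2 -> (p3 & ~p3))), 0   [~|-rule on 2]
4. p1, 0   [~|-rule on 2]
5. ~p1, 0   [~|-rule on 3]
6. ~(~p2 -> (p3 & ~p3)), 0   [~|-rule on 3]
Accessibility: 0R0
Branch closes: p1 and ~p1 both at 0.
Every branch closes (one shown): valid in T, hence also in S4, S5 (every theorem of T is a theorem of S4 and S5).
K-tableau for the negation ~<>((p1 | (~p2 -> (p3 & ~p3))) | ~p1):
1. ~<>((p1 | (~p2 -> (p3 & ~p3))) | ~p1), 0
Complete open branch: countermodel on a K-frame, so not valid in K.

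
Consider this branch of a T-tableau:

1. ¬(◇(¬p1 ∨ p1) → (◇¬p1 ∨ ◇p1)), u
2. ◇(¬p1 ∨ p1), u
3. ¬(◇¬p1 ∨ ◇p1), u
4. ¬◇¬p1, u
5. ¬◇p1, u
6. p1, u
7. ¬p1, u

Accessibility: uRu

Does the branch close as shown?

Both p1 and ¬p1 appear at u.

Yes, closed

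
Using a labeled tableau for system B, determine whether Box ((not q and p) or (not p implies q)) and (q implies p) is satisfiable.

1. Box ((not q and p) or (not p implies q)) and (q implies p), w0
2. Box ((not q and p) or (not p implies q)), w0
3. q implies p, w0
4. (not q and p) or (not p implies q), w0
5. p, w0
6. not p implies q, w0
7. q, w0
Accessibility: w0Rw0

Yes, satisfiable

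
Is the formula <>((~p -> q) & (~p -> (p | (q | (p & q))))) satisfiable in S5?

1. <>((~p -> q) & (~p -> (p | (q | (p & q))))), u
2. (~p -> q) & (~p -> (p | (q | (p & q)))), v   [<>-rule on 1: fresh world v, uRv]
3. ~p -> q, v   [&-rule on 2]
4. ~p -> (p | (q | (p & q))), v   [&-rule on 2]
5. q, v   [->-rule on 3 (branches; this branch)]
6. p | (q | (p & q)), v   [->-rule on 4 (branches; this branch)]
7. q | (p & q), v   [|-rule on 6 (branches; this branch)]
8. p & q, v   [|-rule on 7 (branches; this branch)]
9. p, v   [&-rule on 8]
Accessibility: uRu, uRv, vRu, vRv

Yes, satisfiable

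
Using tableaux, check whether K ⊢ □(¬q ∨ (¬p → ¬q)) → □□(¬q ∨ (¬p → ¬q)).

No, not valid

Tableau for the negation ¬(□(¬q ∨ (¬p → ¬q)) → □□(¬q ∨ (¬p → ¬q))):
1. ¬(□(¬q ∨ (¬p → ¬q)) → □□(¬q ∨ (¬p → ¬q))), u
2. □(¬q ∨ (¬p → ¬q)), u   [¬→-rule on 1]
3. ¬□□(¬q ∨ (¬p → ¬q)), u   [¬→-rule on 1]
4. ¬□(¬q ∨ (¬p → ¬q)), v   [¬□-rule on 3: fresh world v, uRv]
5. ¬q ∨ (¬p → ¬q), v   [□-rule on 2 via uRv]
6. ¬p → ¬q, v   [∨-rule on 5 (branches; this branch)]
7. ¬q, v   [→-rule on 6 (branches; this branch)]
8. ¬(¬q ∨ (¬p → ¬q)), w   [¬□-rule on 4: fresh world w, vRw]
9. q, w   [¬∨-rule on 8]
10. ¬(¬p → ¬q), w   [¬∨-rule on 8]
11. ¬p, w   [¬→-rule on 10]
Accessibility: uRv, vRw
The negation has an open branch (countermodel exists).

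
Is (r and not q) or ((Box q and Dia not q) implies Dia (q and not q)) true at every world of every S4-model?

Valid

Tableau for the negation not ((r and not q) or ((Box q and Dia not q) implies Dia (q and not q))):
1. not ((r and not q) or ((Box q and Dia not q) implies Dia (q and not q))), u
2. not (r and not q), u
3. not ((Box q and Dia not q) implies Dia (q and not q)), u
4. Box q and Dia not q, u
5. not Dia (q and not q), u
6. Box q, u
7. Dia not q, u
8. not (q and not q), u
9. q, u
10. not q, v
11. not (q and not q), v
12. q, v
Accessibility: uRu, uRv, vRv
Branch closes: q and not q both at v.
Every branch of the negation's tableau closes; the branch above is one of them.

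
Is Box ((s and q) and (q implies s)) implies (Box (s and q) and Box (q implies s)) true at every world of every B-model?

Valid

Tableau for the negation not (Box ((s and q) and (q implies s)) implies (Box (s and q) and Box (q implies s))):
1. not (Box ((s and q) and (q implies s)) implies (Box (s and q) and Box (q implies s))), u
2. Box ((s and q) and (q implies s)), u   [neg-implies-rule on 1]
3. not (Box (s and q) and Box (q implies s)), u   [neg-implies-rule on 1]
4. (s and q) and (q implies s), u   [Box-rule on 2 via uRu]
5. s and q, u   [and-rule on 4]
6. q implies s, u   [and-rule on 4]
7. s, u   [and-rule on 5]
8. q, u   [and-rule on 5]
9. not Box (q implies s), u   [neg-and-rule on 3 (branches; this branch)]
10. not (q implies s), v   [neg-Box-rule on 9: fresh world v, uRv]
11. q, v   [neg-implies-rule on 10]
12. not s, v   [neg-implies-rule on 10]
13. (s and q) and (q implies s), v   [Box-rule on 2 via uRv]
14. s and q, v   [and-rule on 13]
15. q implies s, v   [and-rule on 13]
16. s, v   [and-rule on 14]
Accessibility: uRu, uRv, vRu, vRv
Branch closes: s and not s both at v.
All branches of the negation close; one closing branch shown above.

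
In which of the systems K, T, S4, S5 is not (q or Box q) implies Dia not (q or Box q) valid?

T, S4, S5

T-tableau for the negation not (not (q or Box q) implies Dia not (q or Box q)):
1. not (not (q or Box q) implies Dia not (q or Box q)), u
2. not (q or Box q), u
3. not Dia not (q or Box q), u
4. not q, u
5. not Box q, u
6. q or Box q, u
7. Box q, u
8. q, u
Accessibility: uRu
Branch closes: q and not q both at u.
Every branch closes (one shown): valid in T, hence also in S4, S5 (every theorem of T is a theorem of S4 and S5).
K-tableau for the negation not (not (q or Box q) implies Dia not (q or Box q)):
1. not (not (q or Box q) implies Dia not (q or Box q)), u
2. not (q or Box q), u
3. not Dia not (q or Box q), u
4. not q, u
5. not Box q, u
6. not q, v
7. q or Box q, v
8. Box q, v
Accessibility: uRv
Complete open branch: countermodel on a K-frame, so not valid in K.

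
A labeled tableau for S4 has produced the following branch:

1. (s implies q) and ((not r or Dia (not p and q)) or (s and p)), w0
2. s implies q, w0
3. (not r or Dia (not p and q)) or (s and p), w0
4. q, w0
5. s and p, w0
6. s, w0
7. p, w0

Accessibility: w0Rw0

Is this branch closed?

Open

No world carries both an atom and its negation.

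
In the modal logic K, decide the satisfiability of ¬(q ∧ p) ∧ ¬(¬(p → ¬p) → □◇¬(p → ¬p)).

1. ¬(q ∧ p) ∧ ¬(¬(p → ¬p) → □◇¬(p → ¬p)), u
2. ¬(q ∧ p), u   [∧-rule on 1]
3. ¬(¬(p → ¬p) → □◇¬(p → ¬p)), u   [∧-rule on 1]
4. ¬(p → ¬p), u   [¬→-rule on 3]
5. ¬□◇¬(p → ¬p), u   [¬→-rule on 3]
6. p, u   [¬→-rule on 4]
7. ¬q, u   [¬∧-rule on 2 (branches; this branch)]
8. ¬◇¬(p → ¬p), v   [¬□-rule on 5: fresh world v, uRv]
Accessibility: uRv

Satisfiable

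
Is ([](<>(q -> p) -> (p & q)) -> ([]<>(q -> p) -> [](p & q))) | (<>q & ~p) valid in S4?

Tableau for the negation ~(([](<>(q -> p) -> (p & q)) -> ([]<>(q -> p) -> [](p & q))) | (<>q & ~p)):
1. ~(([](<>(q -> p) -> (p & q)) -> ([]<>(q -> p) -> [](p & q))) | (<>q & ~p)), w0
2. ~([](<>(q -> p) -> (p & q)) -> ([]<>(q -> p) -> [](p & q))), w0
3. ~(<>q & ~p), w0
4. [](<>(q -> p) -> (p & q)), w0
5. ~([]<>(q -> p) -> [](p & q)), w0
6. []<>(q -> p), w0
7. ~[](p & q), w0
8. <>(q -> p) -> (p & q), w0
9. <>(q -> p), w0
10. p, w0
11. p & q, w0
12. q, w0
13. ~(p & q), w1
14. <>(q -> p) -> (p & q), w1
15. <>(q -> p), w1
16. ~p, w1
17. ~<>(q -> p), w1
18. ~(q -> p), w1
19. q, w1
20. q -> p, w2
21. <>(q -> p) -> (p & q), w2
22. <>(q -> p), w2
23. p, w2
24. p & q, w2
25. q, w2
26. q -> p, w3
27. <>(q -> p) -> (p & q), w3
28. <>(q -> p), w3
29. ~(q -> p), w3
30. q, w3
31. ~p, w3
32. p, w3
Accessibility: w0Rw0, w0Rw1, w0Rw2, w0Rw3, w1Rw1, w1Rw3, w2Rw2, w3Rw3
Branch closes: p and ~p both at w3.
Every branch of the negation's tableau closes; the branch above is one of them.

Valid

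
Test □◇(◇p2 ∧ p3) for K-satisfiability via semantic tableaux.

Satisfiable

1. □◇(◇p2 ∧ p3), 0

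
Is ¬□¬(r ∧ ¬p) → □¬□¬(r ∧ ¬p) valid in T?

Tableau for the negation ¬(¬□¬(r ∧ ¬p) → □¬□¬(r ∧ ¬p)):
1. ¬(¬□¬(r ∧ ¬p) → □¬□¬(r ∧ ¬p)), 0
2. ¬□¬(r ∧ ¬p), 0
3. ¬□¬□¬(r ∧ ¬p), 0
4. r ∧ ¬p, 1
5. r, 1
6. ¬p, 1
7. □¬(r ∧ ¬p), 2
8. ¬(r ∧ ¬p), 2
9. p, 2
Accessibility: 0R0, 0R1, 0R2, 1R1, 2R2
The negation has an open branch (countermodel exists).

No, not valid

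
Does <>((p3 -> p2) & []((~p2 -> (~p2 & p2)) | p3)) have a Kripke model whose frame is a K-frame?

1. <>((p3 -> p2) & []((~p2 -> (~p2 & p2)) | p3)), u
2. (p3 -> p2) & []((~p2 -> (~p2 & p2)) | p3), v   [<>-rule on 1: fresh world v, uRv]
3. p3 -> p2, v   [&-rule on 2]
4. []((~p2 -> (~p2 & p2)) | p3), v   [&-rule on 2]
5. p2, v   [->-rule on 3 (branches; this branch)]
Accessibility: uRv

Satisfiable (open branch found)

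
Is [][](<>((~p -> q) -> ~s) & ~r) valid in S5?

Tableau for the negation ~[][](<>((~p -> q) -> ~s) & ~r):
1. ~[][](<>((~p -> q) -> ~s) & ~r), 0
2. ~[](<>((~p -> q) -> ~s) & ~r), 1
3. ~(<>((~p -> q) -> ~s) & ~r), 2
4. r, 2
Accessibility: 0R0, 0R1, 0R2, 1R0, 1R1, 1R2, 2R0, 2R1, 2R2
The negation has an open branch (countermodel exists).

Invalid (countermodel exists)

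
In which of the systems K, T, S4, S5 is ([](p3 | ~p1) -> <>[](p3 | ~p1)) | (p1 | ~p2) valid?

K-tableau for the negation ~(([](p3 | ~p1) -> <>[](p3 | ~p1)) | (p1 | ~p2)):
1. ~(([](p3 | ~p1) -> <>[](p3 | ~p1)) | (p1 | ~p2)), u
2. ~([](p3 | ~p1) -> <>[](p3 | ~p1)), u
3. ~(p1 | ~p2), u
4. [](p3 | ~p1), u
5. ~<>[](p3 | ~p1), u
6. ~p1, u
7. p2, u
Complete open branch: countermodel on a K-frame, so not valid in K.
T-tableau for the negation ~(([](p3 | ~p1) -> <>[](p3 | ~p1)) | (p1 | ~p2)):
1. ~(([](p3 | ~p1) -> <>[](p3 | ~p1)) | (p1 | ~p2)), u
2. ~([](p3 | ~p1) -> <>[](p3 | ~p1)), u
3. ~(p1 | ~p2), u
4. [](p3 | ~p1), u
5. ~<>[](p3 | ~p1), u
6. ~p1, u
7. p2, u
8. p3 | ~p1, u
9. ~[](p3 | ~p1), u
10. ~(p3 | ~p1), v
11. ~p3, v
12. p1, v
13. p3 | ~p1, v
14. ~[](p3 | ~p1), v
15. ~p1, v
Accessibility: uRu, uRv, vRv
Branch closes: p1 and ~p1 both at v.
Every branch closes (one shown): valid in T, hence also in S4, S5 (every theorem of T is a theorem of S4 and S5).

T, S4, S5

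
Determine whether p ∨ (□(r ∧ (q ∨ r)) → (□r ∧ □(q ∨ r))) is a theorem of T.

Tableau for the negation ¬(p ∨ (□(r ∧ (q ∨ r)) → (□r ∧ □(q ∨ r)))):
1. ¬(p ∨ (□(r ∧ (q ∨ r)) → (□r ∧ □(q ∨ r)))), u
2. ¬p, u   [¬∨-rule on 1]
3. ¬(□(r ∧ (q ∨ r)) → (□r ∧ □(q ∨ r))), u   [¬∨-rule on 1]
4. □(r ∧ (q ∨ r)), u   [¬→-rule on 3]
5. ¬(□r ∧ □(q ∨ r)), u   [¬→-rule on 3]
6. r ∧ (q ∨ r), u   [□-rule on 4 via uRu]
7. r, u   [∧-rule on 6]
8. q ∨ r, u   [∧-rule on 6]
9. ¬□(q ∨ r), u   [¬∧-rule on 5 (branches; this branch)]
10. ¬(q ∨ r), v   [¬□-rule on 9: fresh world v, uRv]
11. ¬q, v   [¬∨-rule on 10]
12. ¬r, v   [¬∨-rule on 10]
13. r ∧ (q ∨ r), v   [□-rule on 4 via uRv]
14. r, v   [∧-rule on 13]
15. q ∨ r, v   [∧-rule on 13]
Accessibility: uRu, uRv, vRv
Branch closes: r and ¬r both at v.
All branches of the negation close; one closing branch shown above.

Yes, valid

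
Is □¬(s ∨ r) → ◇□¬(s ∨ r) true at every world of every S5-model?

Valid in S5

Tableau for the negation ¬(□¬(s ∨ r) → ◇□¬(s ∨ r)):
1. ¬(□¬(s ∨ r) → ◇□¬(s ∨ r)), 0
2. □¬(s ∨ r), 0
3. ¬◇□¬(s ∨ r), 0
4. ¬(s ∨ r), 0
5. ¬s, 0
6. ¬r, 0
7. ¬□¬(s ∨ r), 0
8. s ∨ r, 1
9. ¬(s ∨ r), 1
10. ¬s, 1
11. ¬r, 1
12. ¬□¬(s ∨ r), 1
13. r, 1
Accessibility: 0R0, 0R1, 1R0, 1R1
Branch closes: r and ¬r both at 1.
Every branch of the negation's tableau closes; the branch above is one of them.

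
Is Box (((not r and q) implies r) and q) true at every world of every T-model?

Invalid (countermodel exists)

Tableau for the negation not Box (((not r and q) implies r) and q):
1. not Box (((not r and q) implies r) and q), u
2. not (((not r and q) implies r) and q), v
3. not q, v
Accessibility: uRu, uRv, vRv
The negation has an open branch (countermodel exists).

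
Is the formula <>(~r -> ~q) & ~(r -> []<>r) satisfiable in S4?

1. <>(~r -> ~q) & ~(r -> []<>r), u
2. <>(~r -> ~q), u
3. ~(r -> []<>r), u
4. r, u
5. ~[]<>r, u
6. ~r -> ~q, v
7. ~q, v
8. ~<>r, w
9. ~r, w
Accessibility: uRu, uRv, uRw, vRv, wRw

Satisfiable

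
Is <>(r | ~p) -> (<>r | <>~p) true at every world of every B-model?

Tableau for the negation ~(<>(r | ~p) -> (<>r | <>~p)):
1. ~(<>(r | ~p) -> (<>r | <>~p)), w0
2. <>(r | ~p), w0   [~->-rule on 1]
3. ~(<>r | <>~p), w0   [~->-rule on 1]
4. ~<>r, w0   [~|-rule on 3]
5. ~<>~p, w0   [~|-rule on 3]
6. ~r, w0   [~<>-rule on 4 via w0Rw0]
7. p, w0   [~<>-rule on 5 via w0Rw0]
8. r | ~p, w1   [<>-rule on 2: fresh world w1, w0Rw1]
9. ~r, w1   [~<>-rule on 4 via w0Rw1]
10. p, w1   [~<>-rule on 5 via w0Rw1]
11. ~p, w1   [|-rule on 8 (branches; this branch)]
Accessibility: w0Rw0, w0Rw1, w1Rw0, w1Rw1
Branch closes: p and ~p both at w1.
All branches of the negation close; one closing branch shown above.

Valid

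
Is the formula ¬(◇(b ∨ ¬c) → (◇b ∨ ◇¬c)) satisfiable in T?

1. ¬(◇(b ∨ ¬c) → (◇b ∨ ◇¬c)), w0
2. ◇(b ∨ ¬c), w0
3. ¬(◇b ∨ ◇¬c), w0
4. ¬◇b, w0
5. ¬◇¬c, w0
6. ¬b, w0
7. c, w0
8. b ∨ ¬c, w1
9. ¬b, w1
10. c, w1
11. ¬c, w1
Accessibility: w0Rw0, w0Rw1, w1Rw1
Branch closes: c and ¬c both at w1.
(One branch shown.) All branches close.

Unsatisfiable (every branch closes)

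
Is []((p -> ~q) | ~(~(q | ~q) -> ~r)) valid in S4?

Tableau for the negation ~[]((p -> ~q) | ~(~(q | ~q) -> ~r)):
1. ~[]((p -> ~q) | ~(~(q | ~q) -> ~r)), w0
2. ~((p -> ~q) | ~(~(q | ~q) -> ~r)), w1
3. ~(p -> ~q), w1
4. ~(q | ~q) -> ~r, w1
5. p, w1
6. q, w1
7. ~r, w1
Accessibility: w0Rw0, w0Rw1, w1Rw1
The negation has an open branch (countermodel exists).

No, not valid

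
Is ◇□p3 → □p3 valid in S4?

Invalid (countermodel exists)

Tableau for the negation ¬(◇□p3 → □p3):
1. ¬(◇□p3 → □p3), 0
2. ◇□p3, 0
3. ¬□p3, 0
4. □p3, 1
5. p3, 1
6. ¬p3, 2
Accessibility: 0R0, 0R1, 0R2, 1R1, 2R2
The negation has an open branch (countermodel exists).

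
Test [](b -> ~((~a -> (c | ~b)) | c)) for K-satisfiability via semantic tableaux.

Satisfiable (open branch found)

1. [](b -> ~((~a -> (c | ~b)) | c)), u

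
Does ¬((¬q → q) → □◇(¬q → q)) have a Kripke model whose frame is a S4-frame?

1. ¬((¬q → q) → □◇(¬q → q)), w0
2. ¬q → q, w0   [¬→-rule on 1]
3. ¬□◇(¬q → q), w0   [¬→-rule on 1]
4. q, w0   [→-rule on 2 (branches; this branch)]
5. ¬◇(¬q → q), w1   [¬□-rule on 3: fresh world w1, w0Rw1]
6. ¬(¬q → q), w1   [¬◇-rule on 5 via w1Rw1]
7. ¬q, w1   [¬→-rule on 6]
Accessibility: w0Rw0, w0Rw1, w1Rw1

Yes, satisfiable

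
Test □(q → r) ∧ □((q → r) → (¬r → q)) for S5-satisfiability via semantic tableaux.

Satisfiable

1. □(q → r) ∧ □((q → r) → (¬r → q)), w0
2. □(q → r), w0
3. □((q → r) → (¬r → q)), w0
4. q → r, w0
5. (q → r) → (¬r → q), w0
6. r, w0
7. ¬r → q, w0
8. q, w0
Accessibility: w0Rw0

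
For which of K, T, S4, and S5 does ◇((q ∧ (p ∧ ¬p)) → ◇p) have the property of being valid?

T, S4, S5

K-tableau for the negation ¬◇((q ∧ (p ∧ ¬p)) → ◇p):
1. ¬◇((q ∧ (p ∧ ¬p)) → ◇p), w0
Complete open branch: countermodel on a K-frame, so not valid in K.
T-tableau for the negation ¬◇((q ∧ (p ∧ ¬p)) → ◇p):
1. ¬◇((q ∧ (p ∧ ¬p)) → ◇p), w0
2. ¬((q ∧ (p ∧ ¬p)) → ◇p), w0
3. q ∧ (p ∧ ¬p), w0
4. ¬◇p, w0
5. q, w0
6. p ∧ ¬p, w0
7. p, w0
8. ¬p, w0
Accessibility: w0Rw0
Branch closes: p and ¬p both at w0.
Every branch closes (one shown): valid in T, hence also in S4, S5 (every theorem of T is a theorem of S4 and S5).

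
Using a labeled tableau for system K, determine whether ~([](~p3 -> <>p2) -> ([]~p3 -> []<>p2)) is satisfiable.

1. ~([](~p3 -> <>p2) -> ([]~p3 -> []<>p2)), 0
2. [](~p3 -> <>p2), 0
3. ~([]~p3 -> []<>p2), 0
4. []~p3, 0
5. ~[]<>p2, 0
6. ~<>p2, 1
7. ~p3 -> <>p2, 1
8. ~p3, 1
9. <>p2, 1
10. p2, 2
11. ~p2, 2
Accessibility: 0R1, 1R2
Branch closes: p2 and ~p2 both at 2.
(One branch shown.) All branches close.

Unsatisfiable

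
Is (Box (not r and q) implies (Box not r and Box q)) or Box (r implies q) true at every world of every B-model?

Tableau for the negation not ((Box (not r and q) implies (Box not r and Box q)) or Box (r implies q)):
1. not ((Box (not r and q) implies (Box not r and Box q)) or Box (r implies q)), w0
2. not (Box (not r and q) implies (Box not r and Box q)), w0   [neg-or-rule on 1]
3. not Box (r implies q), w0   [neg-or-rule on 1]
4. Box (not r and q), w0   [neg-implies-rule on 2]
5. not (Box not r and Box q), w0   [neg-implies-rule on 2]
6. not r and q, w0   [Box-rule on 4 via w0Rw0]
7. not r, w0   [and-rule on 6]
8. q, w0   [and-rule on 6]
9. not Box q, w0   [neg-and-rule on 5 (branches; this branch)]
10. not (r implies q), w1   [neg-Box-rule on 3: fresh world w1, w0Rw1]
11. r, w1   [neg-implies-rule on 10]
12. not q, w1   [neg-implies-rule on 10]
13. not r and q, w1   [Box-rule on 4 via w0Rw1]
14. not r, w1   [and-rule on 13]
15. q, w1   [and-rule on 13]
Accessibility: w0Rw0, w0Rw1, w1Rw0, w1Rw1
Branch closes: r and not r both at w1.
Every branch of the negation's tableau closes; the branch above is one of them.

Yes, valid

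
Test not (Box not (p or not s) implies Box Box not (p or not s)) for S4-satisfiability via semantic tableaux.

Unsatisfiable (every branch closes)

1. not (Box not (p or not s) implies Box Box not (p or not s)), u
2. Box not (p or not s), u   [neg-implies-rule on 1]
3. not Box Box not (p or not s), u   [neg-implies-rule on 1]
4. not (p or not s), u   [Box-rule on 2 via uRu]
5. not p, u   [neg-or-rule on 4]
6. s, u   [neg-or-rule on 4]
7. not Box not (p or not s), v   [neg-Box-rule on 3: fresh world v, uRv]
8. not (p or not s), v   [Box-rule on 2 via uRv]
9. not p, v   [neg-or-rule on 8]
10. s, v   [neg-or-rule on 8]
11. p or not s, w   [neg-Box-rule on 7: fresh world w, vRw]
12. not (p or not s), w   [Box-rule on 2 via uRw]
13. not p, w   [neg-or-rule on 12]
14. s, w   [neg-or-rule on 12]
15. not s, w   [or-rule on 11 (branches; this branch)]
Accessibility: uRu, uRv, uRw, vRv, vRw, wRw
Branch closes: s and not s both at w.
All branches of the tableau close; one closing branch shown above.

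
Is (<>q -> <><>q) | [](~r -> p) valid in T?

Yes, valid

Tableau for the negation ~((<>q -> <><>q) | [](~r -> p)):
1. ~((<>q -> <><>q) | [](~r -> p)), 0
2. ~(<>q -> <><>q), 0
3. ~[](~r -> p), 0
4. <>q, 0
5. ~<><>q, 0
6. ~<>q, 0
7. ~q, 0
8. ~(~r -> p), 1
9. ~r, 1
10. ~p, 1
11. ~<>q, 1
12. ~q, 1
13. q, 2
14. ~<>q, 2
15. ~q, 2
Accessibility: 0R0, 0R1, 0R2, 1R1, 2R2
Branch closes: q and ~q both at 2.
All branches of the negation close; one closing branch shown above.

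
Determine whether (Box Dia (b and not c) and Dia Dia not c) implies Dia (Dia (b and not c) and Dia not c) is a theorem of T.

Valid

Tableau for the negation not ((Box Dia (b and not c) and Dia Dia not c) implies Dia (Dia (b and not c) and Dia not c)):
1. not ((Box Dia (b and not c) and Dia Dia not c) implies Dia (Dia (b and not c) and Dia not c)), 0
2. Box Dia (b and not c) and Dia Dia not c, 0
3. not Dia (Dia (b and not c) and Dia not c), 0
4. Box Dia (b and not c), 0
5. Dia Dia not c, 0
6. not (Dia (b and not c) and Dia not c), 0
7. Dia (b and not c), 0
8. not Dia (b and not c), 0
9. not (b and not c), 0
10. c, 0
11. Dia not c, 1
12. not (Dia (b and not c) and Dia not c), 1
13. Dia (b and not c), 1
14. not (b and not c), 1
15. not Dia not c, 1
16. c, 1
17. b and not c, 2
18. b, 2
19. not c, 2
20. not (Dia (b and not c) and Dia not c), 2
21. Dia (b and not c), 2
22. not (b and not c), 2
23. not Dia not c, 2
24. c, 2
Accessibility: 0R0, 0R1, 0R2, 1R1, 2R2
Branch closes: c and not c both at 2.
Every branch of the negation's tableau closes; the branch above is one of them.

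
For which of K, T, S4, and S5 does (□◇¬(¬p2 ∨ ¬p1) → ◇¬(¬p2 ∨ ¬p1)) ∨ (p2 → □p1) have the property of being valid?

T-tableau for the negation ¬((□◇¬(¬p2 ∨ ¬p1) → ◇¬(¬p2 ∨ ¬p1)) ∨ (p2 → □p1)):
1. ¬((□◇¬(¬p2 ∨ ¬p1) → ◇¬(¬p2 ∨ ¬p1)) ∨ (p2 → □p1)), w0
2. ¬(□◇¬(¬p2 ∨ ¬p1) → ◇¬(¬p2 ∨ ¬p1)), w0   [¬∨-rule on 1]
3. ¬(p2 → □p1), w0   [¬∨-rule on 1]
4. □◇¬(¬p2 ∨ ¬p1), w0   [¬→-rule on 2]
5. ¬◇¬(¬p2 ∨ ¬p1), w0   [¬→-rule on 2]
6. p2, w0   [¬→-rule on 3]
7. ¬□p1, w0   [¬→-rule on 3]
8. ◇¬(¬p2 ∨ ¬p1), w0   [□-rule on 4 via w0Rw0]
9. ¬p2 ∨ ¬p1, w0   [¬◇-rule on 5 via w0Rw0]
10. ¬p1, w0   [∨-rule on 9 (branches; this branch)]
11. ¬p1, w1   [¬□-rule on 7: fresh world w1, w0Rw1]
12. ◇¬(¬p2 ∨ ¬p1), w1   [□-rule on 4 via w0Rw1]
13. ¬p2 ∨ ¬p1, w1   [¬◇-rule on 5 via w0Rw1]
14. ¬(¬p2 ∨ ¬p1), w2   [◇-rule on 8: fresh world w2, w0Rw2]
15. p2, w2   [¬∨-rule on 14]
16. p1, w2   [¬∨-rule on 14]
17. ◇¬(¬p2 ∨ ¬p1), w2   [□-rule on 4 via w0Rw2]
18. ¬p2 ∨ ¬p1, w2   [¬◇-rule on 5 via w0Rw2]
19. ¬p1, w2   [∨-rule on 18 (branches; this branch)]
Accessibility: w0Rw0, w0Rw1, w0Rw2, w1Rw1, w2Rw2
Branch closes: p1 and ¬p1 both at w2.
Every branch closes (one shown): valid in T, hence also in S4, S5 (every theorem of T is a theorem of S4 and S5).
K-tableau for the negation ¬((□◇¬(¬p2 ∨ ¬p1) → ◇¬(¬p2 ∨ ¬p1)) ∨ (p2 → □p1)):
1. ¬((□◇¬(¬p2 ∨ ¬p1) → ◇¬(¬p2 ∨ ¬p1)) ∨ (p2 → □p1)), w0
2. ¬(□◇¬(¬p2 ∨ ¬p1) → ◇¬(¬p2 ∨ ¬p1)), w0   [¬∨-rule on 1]
3. ¬(p2 → □p1), w0   [¬∨-rule on 1]
4. □◇¬(¬p2 ∨ ¬p1), w0   [¬→-rule on 2]
5. ¬◇¬(¬p2 ∨ ¬p1), w0   [¬→-rule on 2]
6. p2, w0   [¬→-rule on 3]
7. ¬□p1, w0   [¬→-rule on 3]
8. ¬p1, w1   [¬□-rule on 7: fresh world w1, w0Rw1]
9. ◇¬(¬p2 ∨ ¬p1), w1   [□-rule on 4 via w0Rw1]
10. ¬p2 ∨ ¬p1, w1   [¬◇-rule on 5 via w0Rw1]
11. ¬(¬p2 ∨ ¬p1), w2   [◇-rule on 9: fresh world w2, w1Rw2]
12. p2, w2   [¬∨-rule on 11]
13. p1, w2   [¬∨-rule on 11]
Accessibility: w0Rw1, w1Rw2
Complete open branch: countermodel on a K-frame, so not valid in K.

T, S4, S5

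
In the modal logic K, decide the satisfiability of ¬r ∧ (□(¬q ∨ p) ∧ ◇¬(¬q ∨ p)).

Unsatisfiable (every branch closes)

1. ¬r ∧ (□(¬q ∨ p) ∧ ◇¬(¬q ∨ p)), u
2. ¬r, u   [∧-rule on 1]
3. □(¬q ∨ p) ∧ ◇¬(¬q ∨ p), u   [∧-rule on 1]
4. □(¬q ∨ p), u   [∧-rule on 3]
5. ◇¬(¬q ∨ p), u   [∧-rule on 3]
6. ¬(¬q ∨ p), v   [◇-rule on 5: fresh world v, uRv]
7. q, v   [¬∨-rule on 6]
8. ¬p, v   [¬∨-rule on 6]
9. ¬q ∨ p, v   [□-rule on 4 via uRv]
10. p, v   [∨-rule on 9 (branches; this branch)]
Accessibility: uRv
Branch closes: p and ¬p both at v.
Every branch closes; the branch above is one of them.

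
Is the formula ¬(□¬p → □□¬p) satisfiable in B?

1. ¬(□¬p → □□¬p), 0
2. □¬p, 0
3. ¬□□¬p, 0
4. ¬p, 0
5. ¬□¬p, 1
6. ¬p, 1
7. p, 2
Accessibility: 0R0, 0R1, 1R0, 1R1, 1R2, 2R1, 2R2

Yes, satisfiable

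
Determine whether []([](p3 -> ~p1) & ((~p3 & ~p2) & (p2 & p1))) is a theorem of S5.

Invalid (countermodel exists)

Tableau for the negation ~[]([](p3 -> ~p1) & ((~p3 & ~p2) & (p2 & p1))):
1. ~[]([](p3 -> ~p1) & ((~p3 & ~p2) & (p2 & p1))), w0
2. ~([](p3 -> ~p1) & ((~p3 & ~p2) & (p2 & p1))), w1
3. ~((~p3 & ~p2) & (p2 & p1)), w1
4. ~(p2 & p1), w1
5. ~p1, w1
Accessibility: w0Rw0, w0Rw1, w1Rw0, w1Rw1
The negation has an open branch (countermodel exists).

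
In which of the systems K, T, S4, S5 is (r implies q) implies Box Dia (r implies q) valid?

S5-tableau for the negation not ((r implies q) implies Box Dia (r implies q)):
1. not ((r implies q) implies Box Dia (r implies q)), w0
2. r implies q, w0   [neg-implies-rule on 1]
3. not Box Dia (r implies q), w0   [neg-implies-rule on 1]
4. q, w0   [implies-rule on 2 (branches; this branch)]
5. not Dia (r implies q), w1   [neg-Box-rule on 3: fresh world w1, w0Rw1]
6. not (r implies q), w0   [neg-Dia-rule on 5 via w1Rw0]
7. r, w0   [neg-implies-rule on 6]
8. not q, w0   [neg-implies-rule on 6]
Accessibility: w0Rw0, w0Rw1, w1Rw0, w1Rw1
Branch closes: q and not q both at w0.
Every branch closes (one shown): valid in S5.
S4-tableau for the negation not ((r implies q) implies Box Dia (r implies q)):
1. not ((r implies q) implies Box Dia (r implies q)), w0
2. r implies q, w0   [neg-implies-rule on 1]
3. not Box Dia (r implies q), w0   [neg-implies-rule on 1]
4. q, w0   [implies-rule on 2 (branches; this branch)]
5. not Dia (r implies q), w1   [neg-Box-rule on 3: fresh world w1, w0Rw1]
6. not (r implies q), w1   [neg-Dia-rule on 5 via w1Rw1]
7. r, w1   [neg-implies-rule on 6]
8. not q, w1   [neg-implies-rule on 6]
Accessibility: w0Rw0, w0Rw1, w1Rw1
Complete open branch: countermodel on an S4-frame, so not valid in S4, nor in K, T (the same frame is also a K-frame and a T-frame).

S5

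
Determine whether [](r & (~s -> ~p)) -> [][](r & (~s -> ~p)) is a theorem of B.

No, not valid

Tableau for the negation ~([](r & (~s -> ~p)) -> [][](r & (~s -> ~p))):
1. ~([](r & (~s -> ~p)) -> [][](r & (~s -> ~p))), u
2. [](r & (~s -> ~p)), u   [~->-rule on 1]
3. ~[][](r & (~s -> ~p)), u   [~->-rule on 1]
4. r & (~s -> ~p), u   [[]-rule on 2 via uRu]
5. r, u   [&-rule on 4]
6. ~s -> ~p, u   [&-rule on 4]
7. ~p, u   [->-rule on 6 (branches; this branch)]
8. ~[](r & (~s -> ~p)), v   [~[]-rule on 3: fresh world v, uRv]
9. r & (~s -> ~p), v   [[]-rule on 2 via uRv]
10. r, v   [&-rule on 9]
11. ~s -> ~p, v   [&-rule on 9]
12. ~p, v   [->-rule on 11 (branches; this branch)]
13. ~(r & (~s -> ~p)), w   [~[]-rule on 8: fresh world w, vRw]
14. ~(~s -> ~p), w   [~&-rule on 13 (branches; this branch)]
15. ~s, w   [~->-rule on 14]
16. p, w   [~->-rule on 14]
Accessibility: uRu, uRv, vRu, vRv, vRw, wRv, wRw
The negation has an open branch (countermodel exists).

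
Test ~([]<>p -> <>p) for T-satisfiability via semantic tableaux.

1. ~([]<>p -> <>p), 0
2. []<>p, 0
3. ~<>p, 0
4. <>p, 0
5. ~p, 0
6. p, 1
7. <>p, 1
8. ~p, 1
Accessibility: 0R0, 0R1, 1R1
Branch closes: p and ~p both at 1.
All branches of the tableau close; one closing branch shown above.

Unsatisfiable (every branch closes)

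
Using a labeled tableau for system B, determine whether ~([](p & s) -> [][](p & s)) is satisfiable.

Satisfiable (open branch found)

1. ~([](p & s) -> [][](p & s)), u
2. [](p & s), u
3. ~[][](p & s), u
4. p & s, u
5. p, u
6. s, u
7. ~[](p & s), v
8. p & s, v
9. p, v
10. s, v
11. ~(p & s), w
12. ~s, w
Accessibility: uRu, uRv, vRu, vRv, vRw, wRv, wRw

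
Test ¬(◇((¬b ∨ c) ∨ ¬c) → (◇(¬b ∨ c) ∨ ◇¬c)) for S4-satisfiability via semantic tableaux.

1. ¬(◇((¬b ∨ c) ∨ ¬c) → (◇(¬b ∨ c) ∨ ◇¬c)), w0
2. ◇((¬b ∨ c) ∨ ¬c), w0   [¬→-rule on 1]
3. ¬(◇(¬b ∨ c) ∨ ◇¬c), w0   [¬→-rule on 1]
4. ¬◇(¬b ∨ c), w0   [¬∨-rule on 3]
5. ¬◇¬c, w0   [¬∨-rule on 3]
6. ¬(¬b ∨ c), w0   [¬◇-rule on 4 via w0Rw0]
7. b, w0   [¬∨-rule on 6]
8. ¬c, w0   [¬∨-rule on 6]
9. c, w0   [¬◇-rule on 5 via w0Rw0]
Accessibility: w0Rw0
Branch closes: c and ¬c both at w0.
All branches of the tableau close; one closing branch shown above.

No, unsatisfiable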